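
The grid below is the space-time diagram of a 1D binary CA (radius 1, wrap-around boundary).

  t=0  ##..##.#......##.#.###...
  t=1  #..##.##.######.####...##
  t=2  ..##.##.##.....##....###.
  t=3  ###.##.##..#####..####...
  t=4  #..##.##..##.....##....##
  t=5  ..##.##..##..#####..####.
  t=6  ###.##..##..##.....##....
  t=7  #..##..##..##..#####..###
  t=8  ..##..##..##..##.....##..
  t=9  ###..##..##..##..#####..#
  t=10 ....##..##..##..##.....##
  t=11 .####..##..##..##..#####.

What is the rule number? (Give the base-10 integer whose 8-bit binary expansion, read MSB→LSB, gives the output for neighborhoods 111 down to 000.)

  [7] ### => .  t=0,i=20
  [6] ##. => .  t=0,i=1
  [5] #.# => #  t=0,i=6
  [4] #.. => .  t=0,i=2
  [3] .## => #  t=0,i=0
  [2] .#. => #  t=0,i=7
  [1] ..# => #  t=0,i=3
  [0] ... => #  t=0,i=9
  bits 00101111 = 47

47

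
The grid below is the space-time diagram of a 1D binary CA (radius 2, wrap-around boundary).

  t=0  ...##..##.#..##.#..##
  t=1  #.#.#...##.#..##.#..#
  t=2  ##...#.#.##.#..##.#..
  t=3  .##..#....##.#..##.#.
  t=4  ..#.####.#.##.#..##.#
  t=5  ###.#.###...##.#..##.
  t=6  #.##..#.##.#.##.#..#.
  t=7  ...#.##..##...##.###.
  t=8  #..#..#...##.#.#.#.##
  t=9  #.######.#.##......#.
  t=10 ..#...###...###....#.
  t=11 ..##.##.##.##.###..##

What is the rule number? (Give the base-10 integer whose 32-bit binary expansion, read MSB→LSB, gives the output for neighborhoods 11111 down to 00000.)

  nb #####: next=.  (t=9,i=4, bit31=0)
  nb ####.: next=#  (t=4,i=6, bit30=1)
  nb ###.#: next=#  (t=4,i=7, bit29=1)
  nb ###..: next=#  (t=5,i=8, bit28=1)
  nb ##.##: next=.  (t=5,i=20, bit27=0)
  nb ##.#.: next=#  (t=0,i=9, bit26=1)
  nb ##..#: next=.  (t=0,i=5, bit25=0)
  nb ##...: next=#  (t=0,i=0, bit24=1)
  nb #.###: next=#  (t=4,i=4, bit23=1)
  nb #.##.: next=.  (t=2,i=9, bit22=0)
  nb #.#.#: next=.  (t=1,i=2, bit21=0)
  nb #.#..: next=.  (t=0,i=10, bit20=0)
  nb #..##: next=.  (t=0,i=6, bit19=0)
  nb #..#.: next=#  (t=3,i=4, bit18=1)
  nb #...#: next=.  (t=0,i=1, bit17=0)
  nb #....: next=#  (t=3,i=7, bit16=1)
  nb .####: next=.  (t=4,i=5, bit15=0)
  nb .###.: next=.  (t=5,i=1, bit14=0)
  nb .##.#: next=#  (t=0,i=8, bit13=1)
  nb .##..: next=#  (t=0,i=4, bit12=1)
  nb .#.##: next=.  (t=2,i=8, bit11=0)
  nb .#.#.: next=.  (t=1,i=3, bit10=0)
  nb .#..#: next=#  (t=0,i=11, bit9=1)
  nb .#...: next=#  (t=1,i=5, bit8=1)
  nb ..###: next=#  (t=10,i=6, bit7=1)
  nb ..##.: next=.  (t=0,i=3, bit6=0)
  nb ..#.#: next=#  (t=2,i=5, bit5=1)
  nb ..#..: next=#  (t=3,i=5, bit4=1)
  nb ...##: next=#  (t=0,i=2, bit3=1)
  nb ...#.: next=.  (t=2,i=4, bit2=0)
  nb ....#: next=.  (t=3,i=8, bit1=0)
  nb .....: next=.  (t=9,i=15, bit0=0)
  bits 01110101100001010011001110111000 = 1971663800

1971663800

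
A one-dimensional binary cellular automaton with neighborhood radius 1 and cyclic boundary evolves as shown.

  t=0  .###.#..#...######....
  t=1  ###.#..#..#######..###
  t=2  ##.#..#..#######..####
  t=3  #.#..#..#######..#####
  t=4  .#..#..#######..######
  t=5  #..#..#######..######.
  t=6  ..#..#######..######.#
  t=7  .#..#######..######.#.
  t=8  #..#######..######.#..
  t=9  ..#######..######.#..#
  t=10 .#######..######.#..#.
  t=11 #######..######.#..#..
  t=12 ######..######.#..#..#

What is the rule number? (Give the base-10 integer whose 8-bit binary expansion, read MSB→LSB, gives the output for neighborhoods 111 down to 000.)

  nb ###: next=#  (t=0,i=2, bit7=1)
  nb ##.: next=.  (t=0,i=3, bit6=0)
  nb #.#: next=#  (t=0,i=4, bit5=1)
  nb #..: next=.  (t=0,i=6, bit4=0)
  nb .##: next=#  (t=0,i=1, bit3=1)
  nb .#.: next=.  (t=0,i=5, bit2=0)
  nb ..#: next=#  (t=0,i=0, bit1=1)
  nb ...: next=#  (t=0,i=10, bit0=1)
  bits 10101011 = 171

171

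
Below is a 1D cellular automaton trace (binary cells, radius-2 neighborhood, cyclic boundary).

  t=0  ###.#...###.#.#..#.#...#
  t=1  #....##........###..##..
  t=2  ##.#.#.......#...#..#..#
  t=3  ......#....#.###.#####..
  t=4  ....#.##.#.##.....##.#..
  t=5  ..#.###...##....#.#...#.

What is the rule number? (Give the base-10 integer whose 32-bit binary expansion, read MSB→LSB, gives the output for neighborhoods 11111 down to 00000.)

  ##### -> #   bit 31 = 1  t=3,i=19
  ####. -> .   bit 30 = 0  t=0,i=1
  ###.# -> .   bit 29 = 0  t=0,i=2
  ###.. -> #   bit 28 = 1  t=1,i=17
  ##.## -> .   bit 27 = 0  t=3,i=16
  ##.#. -> .   bit 26 = 0  t=0,i=3
  ##..# -> .   bit 25 = 0  t=1,i=18
  ##... -> .   bit 24 = 0  t=1,i=7
  #.### -> .   bit 23 = 0  t=3,i=13
  #.##. -> #   bit 22 = 1  t=4,i=6
  #.#.# -> .   bit 21 = 0  t=0,i=12
  #.#.. -> .   bit 20 = 0  t=0,i=4
  #..## -> .   bit 19 = 0  t=1,i=19
  #..#. -> #   bit 18 = 1  t=0,i=16
  #...# -> #   bit 17 = 1  t=0,i=6
  #.... -> .   bit 16 = 0  t=1,i=2
  .#### -> #   bit 15 = 1  t=0,i=0
  .###. -> .   bit 14 = 0  t=0,i=9
  .##.# -> .   bit 13 = 0  t=4,i=7
  .##.. -> .   bit 12 = 0  t=1,i=6
  .#.## -> #   bit 11 = 1  t=3,i=12
  .#.#. -> .   bit 10 = 0  t=0,i=13
  .#..# -> #   bit 9 = 1  t=0,i=15
  .#... -> #   bit 8 = 1  t=0,i=5
  ..### -> .   bit 7 = 0  t=0,i=8
  ..##. -> #   bit 6 = 1  t=1,i=5
  ..#.# -> #   bit 5 = 1  t=0,i=17
  ..#.. -> #   bit 4 = 1  t=1,i=0
  ...## -> .   bit 3 = 0  t=0,i=7
  ...#. -> .   bit 2 = 0  t=2,i=12
  ....# -> #   bit 1 = 1  t=1,i=3
  ..... -> .   bit 0 = 0  t=1,i=9
  bits 10010000010001101000101101110010 = 2420542322

2420542322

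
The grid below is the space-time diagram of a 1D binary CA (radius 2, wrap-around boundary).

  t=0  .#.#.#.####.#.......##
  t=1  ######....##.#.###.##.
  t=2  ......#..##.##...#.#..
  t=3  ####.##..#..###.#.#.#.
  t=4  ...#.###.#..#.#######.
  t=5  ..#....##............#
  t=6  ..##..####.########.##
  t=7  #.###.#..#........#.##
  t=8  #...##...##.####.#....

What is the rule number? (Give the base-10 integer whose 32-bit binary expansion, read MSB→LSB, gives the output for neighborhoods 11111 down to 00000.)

660608477

  nb #####: next=.  (t=1,i=2, bit31=0)
  nb ####.: next=.  (t=0,i=9, bit30=0)
  nb ###.#: next=#  (t=0,i=10, bit29=1)
  nb ###..: next=.  (t=1,i=5, bit28=0)
  nb ##.##: next=.  (t=1,i=18, bit27=0)
  nb ##.#.: next=#  (t=0,i=0, bit26=1)
  nb ##..#: next=#  (t=3,i=7, bit25=1)
  nb ##...: next=#  (t=1,i=6, bit24=1)
  nb #.###: next=.  (t=0,i=7, bit23=0)
  nb #.##.: next=#  (t=1,i=19, bit22=1)
  nb #.#.#: next=#  (t=0,i=1, bit21=1)
  nb #.#..: next=.  (t=0,i=12, bit20=0)
  nb #..##: next=.  (t=2,i=8, bit19=0)
  nb #..#.: next=.  (t=3,i=8, bit18=0)
  nb #...#: next=.  (t=2,i=15, bit17=0)
  nb #....: next=.  (t=0,i=14, bit16=0)
  nb .####: next=.  (t=0,i=8, bit15=0)
  nb .###.: next=.  (t=1,i=16, bit14=0)
  nb .##.#: next=.  (t=0,i=21, bit13=0)
  nb .##..: next=#  (t=2,i=13, bit12=1)
  nb .#.##: next=.  (t=0,i=6, bit11=0)
  nb .#.#.: next=#  (t=0,i=2, bit10=1)
  nb .#..#: next=.  (t=2,i=7, bit9=0)
  nb .#...: next=#  (t=0,i=13, bit8=1)
  nb ..###: next=#  (t=3,i=12, bit7=1)
  nb ..##.: next=#  (t=0,i=20, bit6=1)
  nb ..#.#: next=.  (t=2,i=17, bit5=0)
  nb ..#..: next=#  (t=2,i=6, bit4=1)
  nb ...##: next=#  (t=0,i=19, bit3=1)
  nb ...#.: next=#  (t=2,i=5, bit2=1)
  nb ....#: next=.  (t=0,i=18, bit1=0)
  nb .....: next=#  (t=0,i=15, bit0=1)
  bits 00100111011000000001010111011101 = 660608477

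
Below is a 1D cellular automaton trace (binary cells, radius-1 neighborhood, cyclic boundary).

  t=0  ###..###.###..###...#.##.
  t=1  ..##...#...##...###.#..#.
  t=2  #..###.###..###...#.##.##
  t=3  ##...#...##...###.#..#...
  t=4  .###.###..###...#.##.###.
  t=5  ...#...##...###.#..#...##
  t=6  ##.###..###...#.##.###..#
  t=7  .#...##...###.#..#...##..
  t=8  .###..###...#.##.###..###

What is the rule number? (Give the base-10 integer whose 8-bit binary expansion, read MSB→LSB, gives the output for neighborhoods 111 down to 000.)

85

  ### -> .   bit 7 = 0  t=0,i=1
  ##. -> #   bit 6 = 1  t=0,i=2
  #.# -> .   bit 5 = 0  t=0,i=8
  #.. -> #   bit 4 = 1  t=0,i=3
  .## -> .   bit 3 = 0  t=0,i=0
  .#. -> #   bit 2 = 1  t=0,i=20
  ..# -> .   bit 1 = 0  t=0,i=4
  ... -> #   bit 0 = 1  t=0,i=18
  bits 01010101 = 85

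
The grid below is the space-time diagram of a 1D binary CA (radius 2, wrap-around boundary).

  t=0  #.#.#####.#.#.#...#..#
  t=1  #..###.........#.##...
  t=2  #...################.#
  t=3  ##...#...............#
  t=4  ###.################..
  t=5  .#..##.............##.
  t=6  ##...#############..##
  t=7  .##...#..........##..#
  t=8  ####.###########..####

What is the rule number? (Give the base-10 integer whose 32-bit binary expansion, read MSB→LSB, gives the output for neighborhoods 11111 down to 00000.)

  ##### -> .   bit 31 = 0  t=0,i=6
  ####. -> .   bit 30 = 0  t=0,i=7
  ###.# -> .   bit 29 = 0  t=0,i=8
  ###.. -> #   bit 28 = 1  t=1,i=5
  ##.## -> .   bit 27 = 0  t=2,i=20
  ##.#. -> .   bit 26 = 0  t=0,i=1
  ##..# -> #   bit 25 = 1  t=4,i=20
  ##... -> #   bit 24 = 1  t=1,i=6
  #.### -> #   bit 23 = 1  t=0,i=4
  #.##. -> #   bit 22 = 1  t=1,i=17
  #.#.# -> .   bit 21 = 0  t=0,i=2
  #.#.. -> .   bit 20 = 0  t=0,i=14
  #..## -> .   bit 19 = 0  t=0,i=20
  #..#. -> #   bit 18 = 1  t=5,i=0
  #...# -> .   bit 17 = 0  t=0,i=16
  #.... -> #   bit 16 = 1  t=1,i=7
  .#### -> #   bit 15 = 1  t=0,i=5
  .###. -> #   bit 14 = 1  t=1,i=4
  .##.# -> #   bit 13 = 1  t=0,i=0
  .##.. -> #   bit 12 = 1  t=1,i=18
  .#.## -> #   bit 11 = 1  t=0,i=3
  .#.#. -> .   bit 10 = 0  t=0,i=11
  .#..# -> .   bit 9 = 0  t=0,i=19
  .#... -> #   bit 8 = 1  t=0,i=15
  ..### -> .   bit 7 = 0  t=1,i=3
  ..##. -> .   bit 6 = 0  t=0,i=21
  ..#.# -> #   bit 5 = 1  t=1,i=15
  ..#.. -> #   bit 4 = 1  t=0,i=18
  ...## -> .   bit 3 = 0  t=2,i=3
  ...#. -> #   bit 2 = 1  t=0,i=17
  ....# -> #   bit 1 = 1  t=1,i=13
  ..... -> #   bit 0 = 1  t=1,i=8
  bits 00010011110001011111100100110111 = 331741495

331741495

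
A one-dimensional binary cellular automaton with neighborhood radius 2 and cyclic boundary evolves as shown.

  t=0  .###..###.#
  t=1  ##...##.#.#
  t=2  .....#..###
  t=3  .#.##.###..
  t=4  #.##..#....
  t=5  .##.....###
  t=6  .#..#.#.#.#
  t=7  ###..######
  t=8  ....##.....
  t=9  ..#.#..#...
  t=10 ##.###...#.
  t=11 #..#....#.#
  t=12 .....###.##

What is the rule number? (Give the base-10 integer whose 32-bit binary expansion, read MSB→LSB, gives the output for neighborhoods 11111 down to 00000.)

  nb #####: next=.  (t=7,i=0, bit31=0)
  nb ####.: next=.  (t=7,i=1, bit30=0)
  nb ###.#: next=#  (t=0,i=8, bit29=1)
  nb ###..: next=.  (t=0,i=3, bit28=0)
  nb ##.##: next=.  (t=3,i=5, bit27=0)
  nb ##.#.: next=.  (t=0,i=9, bit26=0)
  nb ##..#: next=.  (t=0,i=4, bit25=0)
  nb ##...: next=.  (t=1,i=2, bit24=0)
  nb #.###: next=#  (t=0,i=1, bit23=1)
  nb #.##.: next=#  (t=3,i=3, bit22=1)
  nb #.#.#: next=#  (t=0,i=10, bit21=1)
  nb #.#..: next=#  (t=6,i=1, bit20=1)
  nb #..##: next=#  (t=0,i=5, bit19=1)
  nb #..#.: next=.  (t=4,i=5, bit18=0)
  nb #...#: next=.  (t=1,i=3, bit17=0)
  nb #....: next=#  (t=2,i=1, bit16=1)
  nb .####: next=.  (t=7,i=6, bit15=0)
  nb .###.: next=.  (t=0,i=2, bit14=0)
  nb .##.#: next=.  (t=1,i=6, bit13=0)
  nb .##..: next=.  (t=4,i=3, bit12=0)
  nb .#.##: next=#  (t=0,i=0, bit11=1)
  nb .#.#.: next=#  (t=6,i=0, bit10=1)
  nb .#..#: next=#  (t=2,i=6, bit9=1)
  nb .#...: next=.  (t=4,i=7, bit8=0)
  nb ..###: next=#  (t=0,i=6, bit7=1)
  nb ..##.: next=#  (t=1,i=5, bit6=1)
  nb ..#.#: next=.  (t=3,i=1, bit5=0)
  nb ..#..: next=.  (t=2,i=5, bit4=0)
  nb ...##: next=.  (t=1,i=4, bit3=0)
  nb ...#.: next=#  (t=2,i=4, bit2=1)
  nb ....#: next=#  (t=2,i=3, bit1=1)
  nb .....: next=.  (t=2,i=2, bit0=0)
  bits 00100000111110010000111011000110 = 553193158

553193158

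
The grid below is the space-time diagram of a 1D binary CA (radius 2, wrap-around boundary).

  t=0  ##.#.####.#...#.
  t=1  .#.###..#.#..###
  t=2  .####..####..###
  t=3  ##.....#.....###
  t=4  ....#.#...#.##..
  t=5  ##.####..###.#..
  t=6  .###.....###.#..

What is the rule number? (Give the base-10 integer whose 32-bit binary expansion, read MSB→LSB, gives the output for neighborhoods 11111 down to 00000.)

682917037

  nb #####: next=.  (t=3,i=15, bit31=0)
  nb ####.: next=.  (t=0,i=7, bit30=0)
  nb ###.#: next=#  (t=0,i=8, bit29=1)
  nb ###..: next=.  (t=1,i=5, bit28=0)
  nb ##.##: next=#  (t=2,i=0, bit27=1)
  nb ##.#.: next=.  (t=0,i=2, bit26=0)
  nb ##..#: next=.  (t=1,i=6, bit25=0)
  nb ##...: next=.  (t=3,i=2, bit24=0)
  nb #.###: next=#  (t=0,i=5, bit23=1)
  nb #.##.: next=.  (t=0,i=0, bit22=0)
  nb #.#.#: next=#  (t=0,i=3, bit21=1)
  nb #.#..: next=#  (t=0,i=10, bit20=1)
  nb #..##: next=.  (t=1,i=12, bit19=0)
  nb #..#.: next=#  (t=1,i=7, bit18=1)
  nb #...#: next=.  (t=0,i=12, bit17=0)
  nb #....: next=.  (t=3,i=3, bit16=0)
  nb .####: next=.  (t=0,i=6, bit15=0)
  nb .###.: next=#  (t=1,i=4, bit14=1)
  nb .##.#: next=#  (t=0,i=1, bit13=1)
  nb .##..: next=#  (t=4,i=13, bit12=1)
  nb .#.##: next=#  (t=0,i=4, bit11=1)
  nb .#.#.: next=#  (t=1,i=9, bit10=1)
  nb .#..#: next=.  (t=1,i=11, bit9=0)
  nb .#...: next=.  (t=0,i=11, bit8=0)
  nb ..###: next=#  (t=1,i=13, bit7=1)
  nb ..##.: next=.  (t=5,i=0, bit6=0)
  nb ..#.#: next=#  (t=0,i=14, bit5=1)
  nb ..#..: next=.  (t=3,i=7, bit4=0)
  nb ...##: next=#  (t=3,i=12, bit3=1)
  nb ...#.: next=#  (t=0,i=13, bit2=1)
  nb ....#: next=.  (t=3,i=5, bit1=0)
  nb .....: next=#  (t=3,i=4, bit0=1)
  bits 00101000101101000111110010101101 = 682917037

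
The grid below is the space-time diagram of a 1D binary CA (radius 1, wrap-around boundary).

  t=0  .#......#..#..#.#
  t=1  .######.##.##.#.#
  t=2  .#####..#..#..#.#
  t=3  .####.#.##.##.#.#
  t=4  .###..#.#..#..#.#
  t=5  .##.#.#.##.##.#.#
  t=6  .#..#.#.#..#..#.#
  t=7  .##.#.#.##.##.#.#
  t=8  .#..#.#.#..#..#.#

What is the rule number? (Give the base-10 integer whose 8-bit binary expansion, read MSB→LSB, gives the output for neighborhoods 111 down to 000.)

  [7] ### => #  t=1,i=2
  [6] ##. => .  t=1,i=6
  [5] #.# => .  t=0,i=0
  [4] #.. => #  t=0,i=2
  [3] .## => #  t=1,i=1
  [2] .#. => #  t=0,i=1
  [1] ..# => .  t=0,i=7
  [0] ... => #  t=0,i=3
  bits 10011101 = 157

157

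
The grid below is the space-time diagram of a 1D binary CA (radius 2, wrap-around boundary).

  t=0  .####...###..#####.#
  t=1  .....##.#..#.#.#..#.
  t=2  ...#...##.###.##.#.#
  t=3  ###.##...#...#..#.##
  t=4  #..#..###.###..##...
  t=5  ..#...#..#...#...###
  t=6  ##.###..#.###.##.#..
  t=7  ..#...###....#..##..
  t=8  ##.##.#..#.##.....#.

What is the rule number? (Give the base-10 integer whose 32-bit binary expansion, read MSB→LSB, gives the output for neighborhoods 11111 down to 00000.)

2400585126

  [31] ##### => #  t=0,i=15
  [30] ####. => .  t=0,i=3
  [29] ###.# => .  t=0,i=17
  [28] ###.. => .  t=0,i=4
  [27] ##.## => #  t=2,i=9
  [26] ##.#. => #  t=0,i=18
  [25] ##..# => #  t=0,i=11
  [24] ##... => #  t=0,i=5
  [23] #.### => .  t=0,i=1
  [22] #.##. => .  t=2,i=14
  [21] #.#.# => .  t=0,i=19
  [20] #.#.. => #  t=1,i=8
  [19] #..## => .  t=0,i=12
  [18] #..#. => #  t=1,i=10
  [17] #...# => #  t=0,i=6
  [16] #.... => .  t=1,i=0
  [15] .#### => .  t=0,i=2
  [14] .###. => .  t=0,i=9
  [13] .##.# => .  t=1,i=6
  [12] .##.. => .  t=3,i=5
  [11] .#.## => .  t=0,i=0
  [10] .#.#. => #  t=1,i=12
  [9] .#..# => .  t=1,i=9
  [8] .#... => #  t=1,i=19
  [7] ..### => #  t=0,i=8
  [6] ..##. => .  t=1,i=5
  [5] ..#.# => #  t=1,i=11
  [4] ..#.. => .  t=1,i=18
  [3] ...## => .  t=0,i=7
  [2] ...#. => #  t=2,i=2
  [1] ....# => #  t=1,i=3
  [0] ..... => .  t=1,i=1
  bits 10001111000101100000010110100110 = 2400585126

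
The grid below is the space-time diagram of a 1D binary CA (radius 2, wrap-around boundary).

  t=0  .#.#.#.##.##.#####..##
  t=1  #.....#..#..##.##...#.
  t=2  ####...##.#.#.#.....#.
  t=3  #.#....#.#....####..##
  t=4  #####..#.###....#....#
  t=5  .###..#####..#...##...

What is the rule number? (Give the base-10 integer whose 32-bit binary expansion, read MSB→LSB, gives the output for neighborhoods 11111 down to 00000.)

  nb #####: next=#  (t=0,i=15, bit31=1)
  nb ####.: next=#  (t=0,i=16, bit30=1)
  nb ###.#: next=#  (t=3,i=0, bit29=1)
  nb ###..: next=.  (t=0,i=17, bit28=0)
  nb ##.##: next=#  (t=0,i=9, bit27=1)
  nb ##.#.: next=#  (t=0,i=0, bit26=1)
  nb ##..#: next=.  (t=0,i=18, bit25=0)
  nb ##...: next=.  (t=1,i=17, bit24=0)
  nb #.###: next=#  (t=0,i=13, bit23=1)
  nb #.##.: next=.  (t=0,i=7, bit22=0)
  nb #.#.#: next=.  (t=0,i=1, bit21=0)
  nb #.#..: next=#  (t=1,i=0, bit20=1)
  nb #..##: next=.  (t=0,i=19, bit19=0)
  nb #..#.: next=#  (t=1,i=8, bit18=1)
  nb #...#: next=.  (t=1,i=18, bit17=0)
  nb #....: next=#  (t=1,i=2, bit16=1)
  nb .####: next=.  (t=0,i=14, bit15=0)
  nb .###.: next=#  (t=3,i=21, bit14=1)
  nb .##.#: next=.  (t=0,i=8, bit13=0)
  nb .##..: next=.  (t=1,i=16, bit12=0)
  nb .#.##: next=#  (t=0,i=6, bit11=1)
  nb .#.#.: next=.  (t=0,i=2, bit10=0)
  nb .#..#: next=#  (t=1,i=7, bit9=1)
  nb .#...: next=#  (t=1,i=1, bit8=1)
  nb ..###: next=.  (t=3,i=14, bit7=0)
  nb ..##.: next=#  (t=0,i=20, bit6=1)
  nb ..#.#: next=#  (t=1,i=20, bit5=1)
  nb ..#..: next=.  (t=1,i=6, bit4=0)
  nb ...##: next=.  (t=2,i=6, bit3=0)
  nb ...#.: next=.  (t=1,i=5, bit2=0)
  nb ....#: next=.  (t=1,i=4, bit1=0)
  nb .....: next=#  (t=1,i=3, bit0=1)
  bits 11101100100101010100101101100001 = 3969207137

3969207137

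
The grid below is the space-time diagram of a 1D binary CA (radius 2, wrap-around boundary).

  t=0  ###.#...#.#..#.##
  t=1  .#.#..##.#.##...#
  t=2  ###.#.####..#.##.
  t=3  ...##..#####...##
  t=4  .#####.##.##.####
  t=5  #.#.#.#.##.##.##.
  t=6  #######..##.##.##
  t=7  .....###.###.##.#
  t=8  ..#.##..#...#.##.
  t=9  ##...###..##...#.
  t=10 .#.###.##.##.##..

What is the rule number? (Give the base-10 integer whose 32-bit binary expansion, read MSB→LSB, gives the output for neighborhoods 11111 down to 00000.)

  [31] ##### => .  t=0,i=0
  [30] ####. => #  t=0,i=1
  [29] ###.# => .  t=0,i=2
  [28] ###.. => #  t=2,i=9
  [27] ##.## => #  t=2,i=16
  [26] ##.#. => #  t=0,i=3
  [25] ##..# => #  t=2,i=10
  [24] ##... => .  t=1,i=13
  [23] #.### => .  t=0,i=15
  [22] #.##. => .  t=1,i=11
  [21] #.#.# => #  t=1,i=1
  [20] #.#.. => .  t=0,i=4
  [19] #..## => .  t=1,i=5
  [18] #..#. => #  t=0,i=12
  [17] #...# => #  t=0,i=6
  [16] #.... => .  t=7,i=1
  [15] .#### => #  t=0,i=16
  [14] .###. => .  t=2,i=1
  [13] .##.# => #  t=1,i=7
  [12] .##.. => #  t=1,i=12
  [11] .#.## => .  t=0,i=14
  [10] .#.#. => #  t=0,i=9
  [9] .#..# => #  t=0,i=11
  [8] .#... => .  t=0,i=5
  [7] ..### => #  t=3,i=7
  [6] ..##. => #  t=1,i=6
  [5] ..#.# => .  t=0,i=8
  [4] ..#.. => .  t=8,i=8
  [3] ...## => #  t=3,i=2
  [2] ...#. => #  t=0,i=7
  [1] ....# => .  t=7,i=3
  [0] ..... => #  t=7,i=2
  bits 01011110001001101011011011001101 = 1579595469

1579595469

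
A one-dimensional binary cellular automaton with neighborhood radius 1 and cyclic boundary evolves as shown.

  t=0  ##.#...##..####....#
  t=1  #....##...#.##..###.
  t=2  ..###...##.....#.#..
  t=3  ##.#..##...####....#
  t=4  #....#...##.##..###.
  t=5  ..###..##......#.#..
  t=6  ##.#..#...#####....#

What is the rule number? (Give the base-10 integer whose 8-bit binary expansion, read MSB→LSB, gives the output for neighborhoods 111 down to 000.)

  ### -> #   bit 7 = 1  t=0,i=0
  ##. -> .   bit 6 = 0  t=0,i=1
  #.# -> .   bit 5 = 0  t=0,i=2
  #.. -> .   bit 4 = 0  t=0,i=4
  .## -> .   bit 3 = 0  t=0,i=7
  .#. -> .   bit 2 = 0  t=0,i=3
  ..# -> #   bit 1 = 1  t=0,i=6
  ... -> #   bit 0 = 1  t=0,i=5
  bits 10000011 = 131

131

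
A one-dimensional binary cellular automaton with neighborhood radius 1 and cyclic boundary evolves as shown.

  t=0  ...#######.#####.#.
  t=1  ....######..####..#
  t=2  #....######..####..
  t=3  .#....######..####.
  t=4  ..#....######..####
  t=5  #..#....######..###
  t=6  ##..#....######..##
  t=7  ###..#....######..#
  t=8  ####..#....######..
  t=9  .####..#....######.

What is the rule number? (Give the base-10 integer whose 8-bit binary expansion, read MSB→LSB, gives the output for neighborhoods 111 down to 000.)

  [7] ### => #  t=0,i=4
  [6] ##. => #  t=0,i=9
  [5] #.# => .  t=0,i=10
  [4] #.. => #  t=0,i=18
  [3] .## => .  t=0,i=3
  [2] .#. => .  t=0,i=17
  [1] ..# => .  t=0,i=2
  [0] ... => .  t=0,i=0
  bits 11010000 = 208

208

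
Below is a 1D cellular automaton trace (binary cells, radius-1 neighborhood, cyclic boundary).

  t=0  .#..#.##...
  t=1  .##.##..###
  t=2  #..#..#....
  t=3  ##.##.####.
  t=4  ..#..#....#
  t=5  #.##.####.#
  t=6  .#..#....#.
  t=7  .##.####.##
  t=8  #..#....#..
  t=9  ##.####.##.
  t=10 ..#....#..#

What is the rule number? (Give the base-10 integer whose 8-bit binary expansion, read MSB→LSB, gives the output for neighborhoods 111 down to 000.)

53

  ### -> .   bit 7 = 0  t=1,i=9
  ##. -> .   bit 6 = 0  t=0,i=7
  #.# -> #   bit 5 = 1  t=0,i=5
  #.. -> #   bit 4 = 1  t=0,i=2
  .## -> .   bit 3 = 0  t=0,i=6
  .#. -> #   bit 2 = 1  t=0,i=1
  ..# -> .   bit 1 = 0  t=0,i=0
  ... -> #   bit 0 = 1  t=0,i=9
  bits 00110101 = 53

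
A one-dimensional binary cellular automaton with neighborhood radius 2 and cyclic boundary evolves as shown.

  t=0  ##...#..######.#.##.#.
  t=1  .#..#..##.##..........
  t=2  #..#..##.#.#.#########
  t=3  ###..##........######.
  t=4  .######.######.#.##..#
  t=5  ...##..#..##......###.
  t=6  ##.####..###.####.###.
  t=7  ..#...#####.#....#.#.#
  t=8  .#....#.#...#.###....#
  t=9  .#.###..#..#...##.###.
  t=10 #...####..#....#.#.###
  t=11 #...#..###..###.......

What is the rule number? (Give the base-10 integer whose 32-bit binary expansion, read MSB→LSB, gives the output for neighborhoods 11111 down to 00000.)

2585612487

  ##### -> #   bit 31 = 1  t=0,i=10
  ####. -> .   bit 30 = 0  t=0,i=12
  ###.# -> .   bit 29 = 0  t=0,i=13
  ###.. -> #   bit 28 = 1  t=2,i=0
  ##.## -> #   bit 27 = 1  t=1,i=9
  ##.#. -> .   bit 26 = 0  t=0,i=14
  ##..# -> #   bit 25 = 1  t=2,i=1
  ##... -> .   bit 24 = 0  t=0,i=2
  #.### -> .   bit 23 = 0  t=2,i=13
  #.##. -> .   bit 22 = 0  t=0,i=0
  #.#.# -> .   bit 21 = 0  t=0,i=15
  #.#.. -> #   bit 20 = 1  t=7,i=12
  #..## -> #   bit 19 = 1  t=0,i=7
  #..#. -> #   bit 18 = 1  t=1,i=3
  #...# -> .   bit 17 = 0  t=0,i=3
  #.... -> #   bit 16 = 1  t=1,i=13
  .#### -> .   bit 15 = 0  t=0,i=9
  .###. -> #   bit 14 = 1  t=3,i=1
  .##.# -> .   bit 13 = 0  t=0,i=18
  .##.. -> #   bit 12 = 1  t=0,i=1
  .#.## -> .   bit 11 = 0  t=0,i=16
  .#.#. -> .   bit 10 = 0  t=2,i=10
  .#..# -> .   bit 9 = 0  t=0,i=6
  .#... -> .   bit 8 = 0  t=7,i=3
  ..### -> #   bit 7 = 1  t=0,i=8
  ..##. -> #   bit 6 = 1  t=1,i=7
  ..#.# -> .   bit 5 = 0  t=4,i=21
  ..#.. -> .   bit 4 = 0  t=0,i=5
  ...## -> .   bit 3 = 0  t=3,i=14
  ...#. -> #   bit 2 = 1  t=0,i=4
  ....# -> #   bit 1 = 1  t=1,i=21
  ..... -> #   bit 0 = 1  t=1,i=14
  bits 10011010000111010101000011000111 = 2585612487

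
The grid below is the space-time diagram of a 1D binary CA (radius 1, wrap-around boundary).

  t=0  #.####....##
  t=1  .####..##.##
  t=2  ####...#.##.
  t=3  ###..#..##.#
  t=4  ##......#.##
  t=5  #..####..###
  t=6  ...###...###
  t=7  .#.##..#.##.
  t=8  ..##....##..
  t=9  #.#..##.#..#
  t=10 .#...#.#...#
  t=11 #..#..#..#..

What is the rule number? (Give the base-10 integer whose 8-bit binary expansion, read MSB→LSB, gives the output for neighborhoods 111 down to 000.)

  nb ###: next=#  (t=0,i=3, bit7=1)
  nb ##.: next=.  (t=0,i=0, bit6=0)
  nb #.#: next=#  (t=0,i=1, bit5=1)
  nb #..: next=.  (t=0,i=6, bit4=0)
  nb .##: next=#  (t=0,i=2, bit3=1)
  nb .#.: next=.  (t=2,i=7, bit2=0)
  nb ..#: next=.  (t=0,i=9, bit1=0)
  nb ...: next=#  (t=0,i=7, bit0=1)
  bits 10101001 = 169

169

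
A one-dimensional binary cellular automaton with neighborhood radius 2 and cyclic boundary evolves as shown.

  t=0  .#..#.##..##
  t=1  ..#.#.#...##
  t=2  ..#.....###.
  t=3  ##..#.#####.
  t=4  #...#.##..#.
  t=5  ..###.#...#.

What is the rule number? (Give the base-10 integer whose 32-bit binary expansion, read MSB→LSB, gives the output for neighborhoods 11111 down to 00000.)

  [31] ##### => .  t=3,i=8
  [30] ####. => .  t=3,i=9
  [29] ###.# => #  t=3,i=10
  [28] ###.. => #  t=2,i=10
  [27] ##.## => .  t=3,i=11
  [26] ##.#. => .  t=0,i=0
  [25] ##..# => .  t=0,i=8
  [24] ##... => .  t=2,i=11
  [23] #.### => #  t=3,i=6
  [22] #.##. => #  t=0,i=6
  [21] #.#.# => .  t=1,i=4
  [20] #.#.. => .  t=0,i=1
  [19] #..## => .  t=0,i=9
  [18] #..#. => .  t=0,i=3
  [17] #...# => #  t=1,i=8
  [16] #.... => #  t=2,i=4
  [15] .#### => #  t=3,i=7
  [14] .###. => #  t=2,i=9
  [13] .##.# => #  t=0,i=11
  [12] .##.. => .  t=0,i=7
  [11] .#.## => .  t=0,i=5
  [10] .#.#. => .  t=1,i=3
  [9] .#..# => #  t=0,i=2
  [8] .#... => .  t=1,i=7
  [7] ..### => #  t=2,i=8
  [6] ..##. => #  t=0,i=10
  [5] ..#.# => #  t=0,i=4
  [4] ..#.. => .  t=2,i=2
  [3] ...## => #  t=1,i=9
  [2] ...#. => #  t=2,i=1
  [1] ....# => #  t=2,i=6
  [0] ..... => .  t=2,i=5
  bits 00110000110000111110001011101110 = 818143982

818143982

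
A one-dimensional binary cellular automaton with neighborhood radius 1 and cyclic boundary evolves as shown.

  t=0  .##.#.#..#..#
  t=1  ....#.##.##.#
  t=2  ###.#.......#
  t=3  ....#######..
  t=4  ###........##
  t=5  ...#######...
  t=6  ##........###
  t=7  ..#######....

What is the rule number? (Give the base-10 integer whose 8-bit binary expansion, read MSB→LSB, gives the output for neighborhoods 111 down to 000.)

21

  nb ###: next=.  (t=2,i=0, bit7=0)
  nb ##.: next=.  (t=0,i=2, bit6=0)
  nb #.#: next=.  (t=0,i=0, bit5=0)
  nb #..: next=#  (t=0,i=7, bit4=1)
  nb .##: next=.  (t=0,i=1, bit3=0)
  nb .#.: next=#  (t=0,i=4, bit2=1)
  nb ..#: next=.  (t=0,i=8, bit1=0)
  nb ...: next=#  (t=1,i=1, bit0=1)
  bits 00010101 = 21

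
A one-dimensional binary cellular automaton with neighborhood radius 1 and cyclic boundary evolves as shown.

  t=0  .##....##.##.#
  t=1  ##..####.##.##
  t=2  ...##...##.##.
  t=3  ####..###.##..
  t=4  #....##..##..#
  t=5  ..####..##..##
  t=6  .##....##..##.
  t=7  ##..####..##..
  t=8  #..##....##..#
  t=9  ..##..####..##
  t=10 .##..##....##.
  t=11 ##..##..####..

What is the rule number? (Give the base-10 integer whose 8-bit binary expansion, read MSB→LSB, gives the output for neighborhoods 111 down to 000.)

  [7] ### => .  t=1,i=0
  [6] ##. => .  t=0,i=2
  [5] #.# => #  t=0,i=0
  [4] #.. => .  t=0,i=3
  [3] .## => #  t=0,i=1
  [2] .#. => #  t=0,i=13
  [1] ..# => #  t=0,i=6
  [0] ... => #  t=0,i=4
  bits 00101111 = 47

47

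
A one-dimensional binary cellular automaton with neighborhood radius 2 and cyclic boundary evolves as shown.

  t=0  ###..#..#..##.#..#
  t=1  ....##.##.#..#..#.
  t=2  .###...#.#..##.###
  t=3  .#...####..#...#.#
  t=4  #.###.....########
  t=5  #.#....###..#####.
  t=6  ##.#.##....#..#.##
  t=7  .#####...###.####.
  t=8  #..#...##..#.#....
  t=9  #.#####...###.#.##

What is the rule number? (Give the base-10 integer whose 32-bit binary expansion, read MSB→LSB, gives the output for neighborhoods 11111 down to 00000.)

2767064383

  nb #####: next=#  (t=4,i=12, bit31=1)
  nb ####.: next=.  (t=0,i=1, bit30=0)
  nb ###.#: next=#  (t=2,i=17, bit29=1)
  nb ###..: next=.  (t=0,i=2, bit28=0)
  nb ##.##: next=.  (t=1,i=6, bit27=0)
  nb ##.#.: next=#  (t=0,i=13, bit26=1)
  nb ##..#: next=.  (t=0,i=3, bit25=0)
  nb ##...: next=.  (t=2,i=4, bit24=0)
  nb #.###: next=#  (t=2,i=1, bit23=1)
  nb #.##.: next=#  (t=1,i=7, bit22=1)
  nb #.#.#: next=#  (t=3,i=17, bit21=1)
  nb #.#..: next=.  (t=0,i=14, bit20=0)
  nb #..##: next=#  (t=0,i=10, bit19=1)
  nb #..#.: next=#  (t=0,i=4, bit18=1)
  nb #...#: next=#  (t=2,i=5, bit17=1)
  nb #....: next=.  (t=1,i=0, bit16=0)
  nb .####: next=.  (t=0,i=0, bit15=0)
  nb .###.: next=.  (t=2,i=2, bit14=0)
  nb .##.#: next=.  (t=0,i=12, bit13=0)
  nb .##..: next=.  (t=6,i=6, bit12=0)
  nb .#.##: next=#  (t=6,i=4, bit11=1)
  nb .#.#.: next=#  (t=2,i=8, bit10=1)
  nb .#..#: next=.  (t=0,i=6, bit9=0)
  nb .#...: next=#  (t=1,i=17, bit8=1)
  nb ..###: next=.  (t=0,i=17, bit7=0)
  nb ..##.: next=.  (t=0,i=11, bit6=0)
  nb ..#.#: next=#  (t=2,i=7, bit5=1)
  nb ..#..: next=#  (t=0,i=5, bit4=1)
  nb ...##: next=#  (t=1,i=3, bit3=1)
  nb ...#.: next=#  (t=2,i=6, bit2=1)
  nb ....#: next=#  (t=1,i=2, bit1=1)
  nb .....: next=#  (t=1,i=1, bit0=1)
  bits 10100100111011100000110100111111 = 2767064383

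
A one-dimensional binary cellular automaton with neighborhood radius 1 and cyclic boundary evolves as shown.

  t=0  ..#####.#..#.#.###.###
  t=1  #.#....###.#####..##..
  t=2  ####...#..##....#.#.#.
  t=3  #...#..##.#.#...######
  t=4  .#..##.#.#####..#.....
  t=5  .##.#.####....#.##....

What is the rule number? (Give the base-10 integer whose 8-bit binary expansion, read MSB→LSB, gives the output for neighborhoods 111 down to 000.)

60

  [7] ### => .  t=0,i=3
  [6] ##. => .  t=0,i=6
  [5] #.# => #  t=0,i=7
  [4] #.. => #  t=0,i=0
  [3] .## => #  t=0,i=2
  [2] .#. => #  t=0,i=8
  [1] ..# => .  t=0,i=1
  [0] ... => .  t=1,i=4
  bits 00111100 = 60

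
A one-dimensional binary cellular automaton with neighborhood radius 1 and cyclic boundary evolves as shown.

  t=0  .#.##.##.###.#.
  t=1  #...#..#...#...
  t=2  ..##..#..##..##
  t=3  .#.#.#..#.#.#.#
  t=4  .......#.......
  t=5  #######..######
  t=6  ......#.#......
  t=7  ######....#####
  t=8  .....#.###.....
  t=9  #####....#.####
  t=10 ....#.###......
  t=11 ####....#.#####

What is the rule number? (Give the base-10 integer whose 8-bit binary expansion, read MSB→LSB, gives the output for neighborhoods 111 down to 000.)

  ###|.  b7=0 t=0,i=10
  ##.|#  b6=1 t=0,i=4
  #.#|.  b5=0 t=0,i=2
  #..|.  b4=0 t=0,i=14
  .##|.  b3=0 t=0,i=3
  .#.|.  b2=0 t=0,i=1
  ..#|#  b1=1 t=0,i=0
  ...|#  b0=1 t=1,i=2
  bits 01000011 = 67

67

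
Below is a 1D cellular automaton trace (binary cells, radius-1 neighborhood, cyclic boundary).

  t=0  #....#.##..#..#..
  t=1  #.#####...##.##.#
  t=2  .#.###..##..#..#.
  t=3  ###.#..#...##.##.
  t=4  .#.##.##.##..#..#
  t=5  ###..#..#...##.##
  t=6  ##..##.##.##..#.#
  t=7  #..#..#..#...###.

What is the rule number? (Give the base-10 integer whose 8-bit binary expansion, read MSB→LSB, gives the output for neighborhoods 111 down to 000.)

167

  [7] ### => #  t=1,i=3
  [6] ##. => .  t=0,i=8
  [5] #.# => #  t=0,i=6
  [4] #.. => .  t=0,i=1
  [3] .## => .  t=0,i=7
  [2] .#. => #  t=0,i=0
  [1] ..# => #  t=0,i=4
  [0] ... => #  t=0,i=2
  bits 10100111 = 167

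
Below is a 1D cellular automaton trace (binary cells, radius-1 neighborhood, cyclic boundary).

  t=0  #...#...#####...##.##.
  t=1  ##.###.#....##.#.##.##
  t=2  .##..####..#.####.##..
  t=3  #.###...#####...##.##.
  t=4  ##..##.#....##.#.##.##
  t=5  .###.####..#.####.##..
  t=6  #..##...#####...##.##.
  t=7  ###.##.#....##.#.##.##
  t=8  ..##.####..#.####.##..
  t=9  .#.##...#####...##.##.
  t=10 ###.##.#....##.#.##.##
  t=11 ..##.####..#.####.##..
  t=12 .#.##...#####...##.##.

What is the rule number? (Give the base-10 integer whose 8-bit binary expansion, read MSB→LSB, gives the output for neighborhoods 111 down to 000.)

118

  [7] ### => .  t=0,i=9
  [6] ##. => #  t=0,i=12
  [5] #.# => #  t=0,i=18
  [4] #.. => #  t=0,i=1
  [3] .## => .  t=0,i=8
  [2] .#. => #  t=0,i=0
  [1] ..# => #  t=0,i=3
  [0] ... => .  t=0,i=2
  bits 01110110 = 118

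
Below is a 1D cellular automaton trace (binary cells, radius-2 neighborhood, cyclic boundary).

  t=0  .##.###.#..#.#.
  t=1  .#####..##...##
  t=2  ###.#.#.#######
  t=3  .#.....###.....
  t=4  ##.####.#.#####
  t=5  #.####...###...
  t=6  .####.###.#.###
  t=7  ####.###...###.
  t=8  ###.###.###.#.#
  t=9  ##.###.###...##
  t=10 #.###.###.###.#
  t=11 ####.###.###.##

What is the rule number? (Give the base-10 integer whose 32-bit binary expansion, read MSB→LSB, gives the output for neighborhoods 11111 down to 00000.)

1272183391

  [31] ##### => .  t=1,i=3
  [30] ####. => #  t=1,i=4
  [29] ###.# => .  t=0,i=6
  [28] ###.. => .  t=1,i=5
  [27] ##.## => #  t=0,i=3
  [26] ##.#. => .  t=0,i=7
  [25] ##..# => #  t=1,i=6
  [24] ##... => #  t=1,i=10
  [23] #.### => #  t=0,i=4
  [22] #.##. => #  t=10,i=14
  [21] #.#.# => .  t=2,i=4
  [20] #.#.. => #  t=0,i=8
  [19] #..## => .  t=0,i=0
  [18] #..#. => .  t=0,i=10
  [17] #...# => #  t=1,i=11
  [16] #.... => #  t=3,i=3
  [15] .#### => #  t=1,i=2
  [14] .###. => #  t=0,i=5
  [13] .##.# => #  t=0,i=2
  [12] .##.. => #  t=1,i=9
  [11] .#.## => #  t=2,i=7
  [10] .#.#. => .  t=0,i=12
  [9] .#..# => #  t=0,i=9
  [8] .#... => .  t=3,i=2
  [7] ..### => .  t=3,i=7
  [6] ..##. => #  t=0,i=1
  [5] ..#.# => .  t=0,i=11
  [4] ..#.. => #  t=3,i=1
  [3] ...## => #  t=1,i=12
  [2] ...#. => #  t=3,i=0
  [1] ....# => #  t=3,i=5
  [0] ..... => #  t=3,i=4
  bits 01001011110100111111101001011111 = 1272183391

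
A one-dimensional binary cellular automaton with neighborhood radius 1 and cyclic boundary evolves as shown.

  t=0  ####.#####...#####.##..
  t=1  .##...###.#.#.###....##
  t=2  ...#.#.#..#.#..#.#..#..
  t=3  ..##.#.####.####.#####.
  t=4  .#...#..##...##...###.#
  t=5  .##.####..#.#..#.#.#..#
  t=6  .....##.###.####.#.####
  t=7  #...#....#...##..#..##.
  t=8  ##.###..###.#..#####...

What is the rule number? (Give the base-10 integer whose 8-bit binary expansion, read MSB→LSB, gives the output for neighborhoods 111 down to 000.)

  nb ###: next=#  (t=0,i=1, bit7=1)
  nb ##.: next=.  (t=0,i=3, bit6=0)
  nb #.#: next=.  (t=0,i=4, bit5=0)
  nb #..: next=#  (t=0,i=10, bit4=1)
  nb .##: next=.  (t=0,i=0, bit3=0)
  nb .#.: next=#  (t=1,i=10, bit2=1)
  nb ..#: next=#  (t=0,i=12, bit1=1)
  nb ...: next=.  (t=0,i=11, bit0=0)
  bits 10010110 = 150

150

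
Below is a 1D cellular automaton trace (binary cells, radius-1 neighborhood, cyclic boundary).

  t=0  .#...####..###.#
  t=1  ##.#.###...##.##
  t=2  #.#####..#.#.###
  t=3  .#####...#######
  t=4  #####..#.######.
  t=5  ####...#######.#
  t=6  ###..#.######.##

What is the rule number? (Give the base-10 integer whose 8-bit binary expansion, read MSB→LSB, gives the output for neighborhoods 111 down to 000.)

173

  [7] ### => #  t=0,i=6
  [6] ##. => .  t=0,i=8
  [5] #.# => #  t=0,i=0
  [4] #.. => .  t=0,i=2
  [3] .## => #  t=0,i=5
  [2] .#. => #  t=0,i=1
  [1] ..# => .  t=0,i=4
  [0] ... => #  t=0,i=3
  bits 10101101 = 173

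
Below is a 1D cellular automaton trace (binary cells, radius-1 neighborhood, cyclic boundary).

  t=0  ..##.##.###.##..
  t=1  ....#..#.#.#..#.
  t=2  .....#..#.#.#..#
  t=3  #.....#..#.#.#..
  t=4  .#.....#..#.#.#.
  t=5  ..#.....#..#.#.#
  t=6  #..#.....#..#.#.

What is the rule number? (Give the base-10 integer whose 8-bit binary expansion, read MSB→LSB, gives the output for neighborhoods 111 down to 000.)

  nb ###: next=#  (t=0,i=9, bit7=1)
  nb ##.: next=.  (t=0,i=3, bit6=0)
  nb #.#: next=#  (t=0,i=4, bit5=1)
  nb #..: next=#  (t=0,i=14, bit4=1)
  nb .##: next=.  (t=0,i=2, bit3=0)
  nb .#.: next=.  (t=1,i=4, bit2=0)
  nb ..#: next=.  (t=0,i=1, bit1=0)
  nb ...: next=.  (t=0,i=0, bit0=0)
  bits 10110000 = 176

176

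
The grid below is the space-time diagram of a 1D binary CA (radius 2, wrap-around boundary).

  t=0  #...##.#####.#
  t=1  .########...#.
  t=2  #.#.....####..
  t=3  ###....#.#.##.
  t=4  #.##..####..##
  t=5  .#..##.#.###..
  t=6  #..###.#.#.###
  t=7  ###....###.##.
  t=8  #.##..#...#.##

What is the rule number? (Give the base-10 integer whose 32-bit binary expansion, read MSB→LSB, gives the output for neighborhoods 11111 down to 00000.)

465216620

  #####|.  b31=0 t=0,i=9
  ####.|.  b30=0 t=0,i=10
  ###.#|.  b29=0 t=0,i=11
  ###..|#  b28=1 t=1,i=8
  ##.##|#  b27=1 t=0,i=6
  ##.#.|.  b26=0 t=5,i=6
  ##..#|#  b25=1 t=2,i=12
  ##...|#  b24=1 t=0,i=1
  #.###|#  b23=1 t=0,i=7
  #.##.|.  b22=0 t=0,i=13
  #.#.#|#  b21=1 t=3,i=9
  #.#..|#  b20=1 t=2,i=2
  #..##|#  b19=1 t=1,i=0
  #..#.|.  b18=0 t=2,i=13
  #...#|#  b17=1 t=0,i=2
  #....|.  b16=0 t=2,i=4
  .####|#  b15=1 t=0,i=8
  .###.|.  b14=0 t=3,i=1
  .##.#|#  b13=1 t=0,i=5
  .##..|.  b12=0 t=0,i=0
  .#.##|.  b11=0 t=3,i=10
  .#.#.|#  b10=1 t=2,i=1
  .#..#|.  b9=0 t=1,i=13
  .#...|.  b8=0 t=2,i=3
  ..###|.  b7=0 t=1,i=1
  ..##.|#  b6=1 t=0,i=4
  ..#.#|#  b5=1 t=2,i=0
  ..#..|.  b4=0 t=1,i=12
  ...##|#  b3=1 t=0,i=3
  ...#.|#  b2=1 t=1,i=11
  ....#|.  b1=0 t=2,i=6
  .....|.  b0=0 t=2,i=5
  bits 00011011101110101010010001101100 = 465216620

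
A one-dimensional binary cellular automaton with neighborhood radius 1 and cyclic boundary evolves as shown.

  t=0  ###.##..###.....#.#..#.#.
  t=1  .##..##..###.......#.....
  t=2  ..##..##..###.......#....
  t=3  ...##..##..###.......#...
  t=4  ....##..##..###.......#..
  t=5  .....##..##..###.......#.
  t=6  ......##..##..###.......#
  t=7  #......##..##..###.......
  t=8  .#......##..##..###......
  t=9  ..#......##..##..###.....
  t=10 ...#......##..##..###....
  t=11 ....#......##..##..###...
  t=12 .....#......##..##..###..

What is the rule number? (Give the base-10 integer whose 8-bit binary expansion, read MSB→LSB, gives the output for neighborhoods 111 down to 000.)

  [7] ### => #  t=0,i=1
  [6] ##. => #  t=0,i=2
  [5] #.# => .  t=0,i=3
  [4] #.. => #  t=0,i=6
  [3] .## => .  t=0,i=0
  [2] .#. => .  t=0,i=16
  [1] ..# => .  t=0,i=7
  [0] ... => .  t=0,i=12
  bits 11010000 = 208

208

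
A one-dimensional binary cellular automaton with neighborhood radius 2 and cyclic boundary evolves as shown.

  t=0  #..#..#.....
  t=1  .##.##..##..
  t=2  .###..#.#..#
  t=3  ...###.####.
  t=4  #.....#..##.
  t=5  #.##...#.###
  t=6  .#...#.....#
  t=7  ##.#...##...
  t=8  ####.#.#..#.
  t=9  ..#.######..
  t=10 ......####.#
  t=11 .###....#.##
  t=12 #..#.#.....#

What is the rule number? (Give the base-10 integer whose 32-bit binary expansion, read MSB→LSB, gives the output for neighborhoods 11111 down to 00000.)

  #####|#  b31=1 t=9,i=6
  ####.|#  b30=1 t=3,i=9
  ###.#|.  b29=0 t=3,i=5
  ###..|#  b28=1 t=2,i=3
  ##.##|#  b27=1 t=1,i=3
  ##.#.|#  b26=1 t=4,i=11
  ##..#|#  b25=1 t=1,i=6
  ##...|.  b24=0 t=1,i=10
  #.###|.  b23=0 t=2,i=1
  #.##.|.  b22=0 t=1,i=4
  #.#.#|#  b21=1 t=8,i=5
  #.#..|#  b20=1 t=2,i=8
  #..##|.  b19=0 t=1,i=7
  #..#.|#  b18=1 t=0,i=2
  #...#|#  b17=1 t=1,i=11
  #....|#  b16=1 t=0,i=8
  .####|.  b15=0 t=3,i=8
  .###.|.  b14=0 t=2,i=2
  .##.#|#  b13=1 t=1,i=2
  .##..|.  b12=0 t=1,i=5
  .#.##|.  b11=0 t=2,i=0
  .#.#.|#  b10=1 t=2,i=7
  .#..#|#  b9=1 t=0,i=1
  .#...|.  b8=0 t=0,i=7
  ..###|.  b7=0 t=3,i=3
  ..##.|#  b6=1 t=1,i=1
  ..#.#|.  b5=0 t=2,i=6
  ..#..|.  b4=0 t=0,i=0
  ...##|.  b3=0 t=1,i=0
  ...#.|.  b2=0 t=0,i=11
  ....#|.  b1=0 t=0,i=10
  .....|#  b0=1 t=0,i=9
  bits 11011110001101110010011001000001 = 3728156225

3728156225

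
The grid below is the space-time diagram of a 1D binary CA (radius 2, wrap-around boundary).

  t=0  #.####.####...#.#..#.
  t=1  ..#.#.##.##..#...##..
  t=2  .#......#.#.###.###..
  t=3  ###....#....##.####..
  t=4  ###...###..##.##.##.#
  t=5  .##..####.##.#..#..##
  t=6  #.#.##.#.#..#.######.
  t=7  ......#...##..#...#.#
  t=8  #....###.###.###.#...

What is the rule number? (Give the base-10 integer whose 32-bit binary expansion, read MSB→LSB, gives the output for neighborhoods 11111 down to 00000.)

1552700380

  #####|.  b31=0 t=6,i=16
  ####.|#  b30=1 t=0,i=4
  ###.#|.  b29=0 t=0,i=5
  ###..|#  b28=1 t=0,i=10
  ##.##|#  b27=1 t=0,i=6
  ##.#.|#  b26=1 t=5,i=12
  ##..#|.  b25=0 t=1,i=11
  ##...|.  b24=0 t=0,i=11
  #.###|#  b23=1 t=0,i=2
  #.##.|.  b22=0 t=1,i=6
  #.#.#|.  b21=0 t=0,i=0
  #.#..|.  b20=0 t=0,i=16
  #..##|#  b19=1 t=3,i=20
  #..#.|#  b18=1 t=0,i=18
  #...#|.  b17=0 t=0,i=12
  #....|.  b16=0 t=1,i=20
  .####|.  b15=0 t=0,i=3
  .###.|#  b14=1 t=2,i=13
  .##.#|.  b13=0 t=1,i=7
  .##..|#  b12=1 t=1,i=10
  .#.##|.  b11=0 t=0,i=1
  .#.#.|.  b10=0 t=0,i=15
  .#..#|#  b9=1 t=0,i=17
  .#...|#  b8=1 t=1,i=14
  ..###|#  b7=1 t=3,i=0
  ..##.|#  b6=1 t=1,i=17
  ..#.#|.  b5=0 t=0,i=14
  ..#..|#  b4=1 t=1,i=13
  ...##|#  b3=1 t=1,i=16
  ...#.|#  b2=1 t=0,i=13
  ....#|.  b1=0 t=1,i=0
  .....|.  b0=0 t=2,i=4
  bits 01011100100011000101001111011100 = 1552700380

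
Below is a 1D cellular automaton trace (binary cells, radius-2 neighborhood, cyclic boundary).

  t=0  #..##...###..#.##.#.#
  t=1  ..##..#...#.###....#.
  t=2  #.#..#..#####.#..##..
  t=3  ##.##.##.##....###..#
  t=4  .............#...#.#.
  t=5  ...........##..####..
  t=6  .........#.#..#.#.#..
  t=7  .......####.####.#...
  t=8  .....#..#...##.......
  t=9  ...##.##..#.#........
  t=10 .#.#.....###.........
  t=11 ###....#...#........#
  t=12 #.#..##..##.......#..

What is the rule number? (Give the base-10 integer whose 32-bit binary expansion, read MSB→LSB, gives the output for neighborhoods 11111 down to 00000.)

  nb #####: next=#  (t=2,i=10, bit31=1)
  nb ####.: next=.  (t=2,i=11, bit30=0)
  nb ###.#: next=.  (t=2,i=12, bit29=0)
  nb ###..: next=#  (t=0,i=10, bit28=1)
  nb ##.##: next=.  (t=3,i=2, bit27=0)
  nb ##.#.: next=.  (t=0,i=17, bit26=0)
  nb ##..#: next=.  (t=0,i=1, bit25=0)
  nb ##...: next=.  (t=0,i=5, bit24=0)
  nb #.###: next=#  (t=1,i=12, bit23=1)
  nb #.##.: next=.  (t=0,i=15, bit22=0)
  nb #.#.#: next=.  (t=0,i=18, bit21=0)
  nb #.#..: next=.  (t=2,i=2, bit20=0)
  nb #..##: next=#  (t=0,i=2, bit19=1)
  nb #..#.: next=#  (t=0,i=12, bit18=1)
  nb #...#: next=#  (t=0,i=6, bit17=1)
  nb #....: next=.  (t=1,i=16, bit16=0)
  nb .####: next=#  (t=2,i=9, bit15=1)
  nb .###.: next=.  (t=0,i=9, bit14=0)
  nb .##.#: next=.  (t=0,i=16, bit13=0)
  nb .##..: next=.  (t=0,i=0, bit12=0)
  nb .#.##: next=#  (t=0,i=14, bit11=1)
  nb .#.#.: next=#  (t=2,i=1, bit10=1)
  nb .#..#: next=#  (t=2,i=3, bit9=1)
  nb .#...: next=.  (t=1,i=7, bit8=0)
  nb ..###: next=.  (t=0,i=8, bit7=0)
  nb ..##.: next=#  (t=0,i=3, bit6=1)
  nb ..#.#: next=#  (t=0,i=13, bit5=1)
  nb ..#..: next=.  (t=1,i=6, bit4=0)
  nb ...##: next=.  (t=0,i=7, bit3=0)
  nb ...#.: next=#  (t=1,i=9, bit2=1)
  nb ....#: next=#  (t=1,i=17, bit1=1)
  nb .....: next=.  (t=4,i=1, bit0=0)
  bits 10010000100011101000111001100110 = 2425261670

2425261670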